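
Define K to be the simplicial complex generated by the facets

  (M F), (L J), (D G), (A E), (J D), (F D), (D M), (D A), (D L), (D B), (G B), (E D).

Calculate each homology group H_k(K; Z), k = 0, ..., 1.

Order the vertices as A < B < D < E < F < G < J < L < M. Listing each simplex with vertices in this order, K has dimension 1 with simplices:

  0-simplices (9): A, B, D, E, F, G, J, L, M
  1-simplices (12): AD, AE, BD, BG, DE, DF, DG, DJ, DL, DM, FM, JL

so the chain groups are C_0 ≅ Z^9, C_1 ≅ Z^12.

Boundary ∂_1: C_1 → C_0 is given by ∂[p,q] = [q] − [p].
The resulting 9×12 matrix has rank 8, and its Smith normal form has invariant factors (1,1,1,1,1,1,1,1).

Computing H_k = (kernel of ∂_k) / (image of ∂_{k+1}):

  H_0: rank C_0 − rank ∂_1 = 9 − 8 = 1, and the invariant factors of ∂_1 are all 1, so H_0 ≅ Z.
  H_1: rank ker ∂_1 − rank ∂_2 = (12 − 8) − 0 = 4, and there is no ∂_2, so H_1 ≅ Z^4.

As a check, the Euler characteristic is 9 − 12 = -3, which agrees with 1 − 4 = -3.

H_0 = Z,  H_1 = Z^4.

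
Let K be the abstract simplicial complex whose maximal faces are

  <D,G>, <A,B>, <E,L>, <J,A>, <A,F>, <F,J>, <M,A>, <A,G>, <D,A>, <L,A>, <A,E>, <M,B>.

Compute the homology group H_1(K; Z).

Take the total order A < B < D < E < F < G < J < L < M on the vertex set. Then K (dimension 1) consists of the simplices:

  0-simplices (9): A, B, D, E, F, G, J, L, M
  1-simplices (12): AB, AD, AE, AF, AG, AJ, AL, AM, BM, DG, EL, FJ

Hence C_0 ≅ Z^9, C_1 ≅ Z^12.

Boundary ∂_1: C_1 → C_0 sends each edge [p,q] (with p < q) to q − p.
The resulting 9×12 matrix has rank 8, and its Smith normal form has invariant factors (1,1,1,1,1,1,1,1).

Computing H_k = (kernel of ∂_k) / (image of ∂_{k+1}):

  H_1: rank ker ∂_1 − rank ∂_2 = (12 − 8) − 0 = 4, and there is no ∂_2, so H_1 = Z^4.

H_1 = Z^4.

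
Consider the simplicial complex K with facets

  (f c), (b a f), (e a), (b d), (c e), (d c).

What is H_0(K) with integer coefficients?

Order the vertices as a < b < c < d < e < f. Listing each simplex with vertices in this order, K has dimension 2 with simplices:

  0-simplices (6): a, b, c, d, e, f
  1-simplices (8): ab, ae, af, bd, bf, cd, ce, cf
  2-simplices (1): abf

giving chain groups C_0 ≅ Z^6, C_1 ≅ Z^8, C_2 ≅ Z^1.

The boundary map ∂_1: C_1 → C_0 maps an edge to its endpoints' difference, ∂[p,q] = q − p. For instance
  ∂bd = d − b.
The resulting 6×8 matrix has rank 5, and its Smith normal form has invariant factors (1,1,1,1,1).

∂_2: C_2 → C_1 sends each 2-simplex [p,q,r] to [q,r] − [p,r] + [p,q]. For instance
  ∂abf = bf − af + ab.
As a 8×1 matrix over Z this has rank 1, with invariant factors (1).

Reading off H_k = ker ∂_k / im ∂_{k+1}:

  H_0: rank C_0 − rank ∂_1 = 6 − 5 = 1, and the invariant factors of ∂_1 are all 1, so H_0 ≅ Z.

H_0 ≅ Z.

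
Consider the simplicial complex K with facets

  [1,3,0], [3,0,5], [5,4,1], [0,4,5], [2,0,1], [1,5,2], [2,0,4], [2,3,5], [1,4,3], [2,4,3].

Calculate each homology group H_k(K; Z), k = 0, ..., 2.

Fix the vertex order 0 < 1 < 2 < 3 < 4 < 5 and write every simplex with vertices in increasing order. Then dim K = 2 and the simplices of K are:

  0-simplices (6): [0], [1], [2], [3], [4], [5]
  1-simplices (15): [0,1], [0,2], [0,3], [0,4], [0,5], [1,2], [1,3], [1,4], [1,5], [2,3], [2,4], [2,5], [3,4], [3,5], [4,5]
  2-simplices (10): [0,1,2], [0,1,3], [0,2,4], [0,3,5], [0,4,5], [1,2,5], [1,3,4], [1,4,5], [2,3,4], [2,3,5]

giving chain groups C_0 ≅ Z^6, C_1 ≅ Z^15, C_2 ≅ Z^10.

∂_1: C_1 → C_0 is given by ∂[p,q] = [q] − [p].
As a 6×15 matrix over Z this has rank 5, with invariant factors (1,1,1,1,1).

The boundary map ∂_2: C_2 → C_1 acts by ∂[p,q,r] = [q,r] − [p,r] + [p,q]. For instance
  ∂[0,1,3] = [1,3] − [0,3] + [0,1],
  ∂[2,3,4] = [3,4] − [2,4] + [2,3].
The 15×10 boundary matrix has rank 10 and Smith normal form diag(1,1,1,1,1,1,1,1,1,2).

Now H_k = ker ∂_k / im ∂_{k+1}, so:

  H_0: rank C_0 − rank ∂_1 = 6 − 5 = 1, and the invariant factors of ∂_1 are all 1, so H_0 ≅ Z.
  H_1: rank ker ∂_1 − rank ∂_2 = (15 − 5) − 10 = 0, and ∂_2 has invariant factor 2 > 1, so H_1 ≅ Z/2.
  H_2: rank ker ∂_2 − rank ∂_3 = (10 − 10) − 0 = 0, and there is no ∂_3, so H_2 ≅ 0.

As a check, the Euler characteristic is 6 − 15 + 10 = 1, which agrees with 1 − 0 + 0 = 1.

H_0 ≅ Z,  H_1 ≅ Z/2,  H_2 = 0.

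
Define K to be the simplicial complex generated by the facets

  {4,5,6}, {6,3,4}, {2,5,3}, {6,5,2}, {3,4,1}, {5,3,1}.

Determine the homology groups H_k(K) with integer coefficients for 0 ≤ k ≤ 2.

K has 6 vertices, 12 edges, 6 triangles.
rank ∂_0 = 0, rank ∂_1 = 5 ⇒ b_0 = 6 − 0 − 5 = 1; all invariant factors of ∂_1 are 1 so no torsion. So H_0 ≅ Z.
rank ∂_1 = 5, rank ∂_2 = 6 ⇒ b_1 = 12 − 5 − 6 = 1; all invariant factors of ∂_2 are 1 so no torsion. So H_1 ≅ Z.
rank ∂_2 = 6, rank ∂_3 = 0 ⇒ b_2 = 6 − 6 − 0 = 0. So H_2 ≅ 0.

H_0 ≅ Z,  H_1 ≅ Z,  H_2 = 0.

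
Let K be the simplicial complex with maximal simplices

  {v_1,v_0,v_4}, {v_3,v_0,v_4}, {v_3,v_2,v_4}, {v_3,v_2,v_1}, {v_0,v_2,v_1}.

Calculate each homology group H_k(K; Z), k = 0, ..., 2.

Fix the vertex order v_0 < v_1 < v_2 < v_3 < v_4 and write every simplex with vertices in increasing order. Then dim K = 2 and the simplices of K are:

  0-simplices (5): [v_0], [v_1], [v_2], [v_3], [v_4]
  1-simplices (10): [v_0,v_1], [v_0,v_2], [v_0,v_3], [v_0,v_4], [v_1,v_2], [v_1,v_3], [v_1,v_4], [v_2,v_3], [v_2,v_4], [v_3,v_4]
  2-simplices (5): [v_0,v_1,v_2], [v_0,v_1,v_4], [v_0,v_3,v_4], [v_1,v_2,v_3], [v_2,v_3,v_4]

so the chain groups are C_0 ≅ Z^5, C_1 ≅ Z^10, C_2 ≅ Z^5.

The boundary map ∂_1: C_1 → C_0 sends each edge [p,q] (with p < q) to q − p. For instance
  ∂[v_0,v_1] = [v_1] − [v_0].
As a 5×10 matrix over Z this has rank 4, with invariant factors (1,1,1,1).

Boundary ∂_2: C_2 → C_1 maps a triangle to the signed sum of its edges. For instance
  ∂[v_0,v_3,v_4] = [v_3,v_4] − [v_0,v_4] + [v_0,v_3],
  ∂[v_1,v_2,v_3] = [v_2,v_3] − [v_1,v_3] + [v_1,v_2].
This gives a 10×5 integer matrix of rank 5; reducing to Smith normal form yields diagonal entries (1,1,1,1,1).

Now H_k = ker ∂_k / im ∂_{k+1}, so:

  H_0: rank C_0 − rank ∂_1 = 5 − 4 = 1, and the invariant factors of ∂_1 are all 1, so H_0 = Z.
  H_1: rank ker ∂_1 − rank ∂_2 = (10 − 4) − 5 = 1, and the invariant factors of ∂_2 are all 1, so H_1 = Z.
  H_2: rank ker ∂_2 − rank ∂_3 = (5 − 5) − 0 = 0, and there is no ∂_3, so H_2 = 0.

(K is a triangulation of the Möbius band.)

H_0 = Z,  H_1 = Z,  H_2 = 0.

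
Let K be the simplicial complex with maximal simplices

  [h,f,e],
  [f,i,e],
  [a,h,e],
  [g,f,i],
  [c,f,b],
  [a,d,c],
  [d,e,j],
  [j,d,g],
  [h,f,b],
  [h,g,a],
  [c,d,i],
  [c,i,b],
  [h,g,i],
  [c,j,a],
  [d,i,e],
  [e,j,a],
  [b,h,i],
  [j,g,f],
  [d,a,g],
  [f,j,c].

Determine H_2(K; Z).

H_2 = 0.

We work with the vertex ordering a < b < c < d < e < f < g < h < i < j. The simplices of K, each written with vertices in increasing order, are:

  0-simplices (10): a, b, c, d, e, f, g, h, i, j
  1-simplices (30): ac, ad, ae, ag, ah, aj, bc, bf, bh, bi, cd, cf, ci, cj, de, dg, di, dj, ef, eh, ei, ej, fg, fh, fi, fj, gh, gi, gj, hi
  2-simplices (20): acd, acj, adg, aeh, aej, agh, bcf, bci, bfh, bhi, cdi, cfj, dei, dej, dgj, efh, efi, fgi, fgj, ghi

Hence C_0 ≅ Z^10, C_1 ≅ Z^30, C_2 ≅ Z^20.

The boundary map ∂_1: C_1 → C_0 is given by ∂[p,q] = [q] − [p]. For instance
  ∂di = i − d.
As a 10×30 matrix over Z this has rank 9, with invariant factors (1,1,1,1,1,1,1,1,1).

Boundary ∂_2: C_2 → C_1 sends each 2-simplex [p,q,r] to [q,r] − [p,r] + [p,q]. For instance
  ∂cfj = fj − cj + cf,
  ∂efi = fi − ei + ef.
The 30×20 boundary matrix has rank 20 and Smith normal form diag(1,1,1,1,1,1,1,1,1,1,1,1,1,1,1,1,1,1,1,2).

Computing H_k = (kernel of ∂_k) / (image of ∂_{k+1}):

  H_2: rank ker ∂_2 − rank ∂_3 = (20 − 20) − 0 = 0, and there is no ∂_3, so H_2 ≅ 0.

(K is a triangulation of the Klein bottle.)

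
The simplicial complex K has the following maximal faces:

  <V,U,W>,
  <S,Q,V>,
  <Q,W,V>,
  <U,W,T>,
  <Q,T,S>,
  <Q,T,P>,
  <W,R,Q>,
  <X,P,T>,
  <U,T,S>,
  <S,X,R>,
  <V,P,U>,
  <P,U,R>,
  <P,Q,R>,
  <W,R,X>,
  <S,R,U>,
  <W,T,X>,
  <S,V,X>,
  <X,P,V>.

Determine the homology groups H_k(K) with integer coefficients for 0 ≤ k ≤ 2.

H_0 ≅ Z,  H_1 ≅ Z^2,  H_2 ≅ Z.

Fix the vertex order P < Q < R < S < T < U < V < W < X and write every simplex with vertices in increasing order. Then dim K = 2 and the simplices of K are:

  0-simplices (9): P, Q, R, S, T, U, V, W, X
  1-simplices (27): PQ, PR, PT, PU, PV, PX, QR, QS, QT, QV, QW, RS, RU, RW, RX, ST, SU, SV, SX, TU, TW, TX, UV, UW, VW, VX, WX
  2-simplices (18): PQR, PQT, PRU, PTX, PUV, PVX, QRW, QST, QSV, QVW, RSU, RSX, RWX, STU, SVX, TUW, TWX, UVW

Hence C_0 ≅ Z^9, C_1 ≅ Z^27, C_2 ≅ Z^18.

Boundary ∂_1: C_1 → C_0 maps an edge to its endpoints' difference, ∂[p,q] = q − p. For instance
  ∂VX = X − V.
The resulting 9×27 matrix has rank 8, and its Smith normal form has invariant factors (1,1,1,1,1,1,1,1).

∂_2: C_2 → C_1 acts by ∂[p,q,r] = [q,r] − [p,r] + [p,q]. For instance
  ∂TUW = UW − TW + TU,
  ∂PVX = VX − PX + PV.
The resulting 27×18 matrix has rank 17, and its Smith normal form has invariant factors (1,1,1,1,1,1,1,1,1,1,1,1,1,1,1,1,1).

Reading off H_k = ker ∂_k / im ∂_{k+1}:

  H_0: rank C_0 − rank ∂_1 = 9 − 8 = 1, and the invariant factors of ∂_1 are all 1, so H_0 = Z.
  H_1: rank ker ∂_1 − rank ∂_2 = (27 − 8) − 17 = 2, and the invariant factors of ∂_2 are all 1, so H_1 = Z^2.
  H_2: rank ker ∂_2 − rank ∂_3 = (18 − 17) − 0 = 1, and there is no ∂_3, so H_2 = Z.

(K is a triangulation of the torus T^2.)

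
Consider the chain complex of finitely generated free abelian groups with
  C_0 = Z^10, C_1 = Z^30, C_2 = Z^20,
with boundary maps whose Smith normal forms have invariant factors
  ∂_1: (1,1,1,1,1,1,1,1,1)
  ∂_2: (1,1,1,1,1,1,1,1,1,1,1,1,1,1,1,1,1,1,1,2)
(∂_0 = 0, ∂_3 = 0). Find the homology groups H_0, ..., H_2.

H_0 = Z,  H_1 = Z ⊕ Z/2,  H_2 = 0.

H_0: b_0 = 10 − 0 − 9 = 1; torsion from ∂_1 factors > 1: none. So H_0 = Z.
H_1: b_1 = 30 − 9 − 20 = 1; torsion from ∂_2 factors > 1: [2]. So H_1 = Z ⊕ Z/2.
H_2: b_2 = 20 − 20 − 0 = 0; torsion from ∂_3 factors > 1: none. So H_2 = 0.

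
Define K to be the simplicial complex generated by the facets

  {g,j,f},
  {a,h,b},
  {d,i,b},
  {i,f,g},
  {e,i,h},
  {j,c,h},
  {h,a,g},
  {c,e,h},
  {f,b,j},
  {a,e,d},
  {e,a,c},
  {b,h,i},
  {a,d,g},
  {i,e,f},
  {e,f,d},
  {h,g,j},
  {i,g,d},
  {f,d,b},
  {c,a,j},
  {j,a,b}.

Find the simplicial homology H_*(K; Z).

We work with the vertex ordering a < b < c < d < e < f < g < h < i < j. The simplices of K, each written with vertices in increasing order, are:

  0-simplices (10): a, b, c, d, e, f, g, h, i, j
  1-simplices (30): ab, ac, ad, ae, ag, ah, aj, bd, bf, bh, bi, bj, ce, ch, cj, de, df, dg, di, ef, eh, ei, fg, fi, fj, gh, gi, gj, hi, hj
  2-simplices (20): abh, abj, ace, acj, ade, adg, agh, bdf, bdi, bfj, bhi, ceh, chj, def, dgi, efi, ehi, fgi, fgj, ghj

giving chain groups C_0 ≅ Z^10, C_1 ≅ Z^30, C_2 ≅ Z^20.

∂_1: C_1 → C_0 is given by ∂[p,q] = [q] − [p].
The resulting 10×30 matrix has rank 9, and its Smith normal form has invariant factors (1,1,1,1,1,1,1,1,1).

Boundary ∂_2: C_2 → C_1 acts by ∂[p,q,r] = [q,r] − [p,r] + [p,q]. For instance
  ∂def = ef − df + de,
  ∂ghj = hj − gj + gh.
This gives a 30×20 integer matrix of rank 20; reducing to Smith normal form yields diagonal entries (1,1,1,1,1,1,1,1,1,1,1,1,1,1,1,1,1,1,1,2).

Now H_k = ker ∂_k / im ∂_{k+1}, so:

  H_0: rank C_0 − rank ∂_1 = 10 − 9 = 1, and the invariant factors of ∂_1 are all 1, so H_0 ≅ Z.
  H_1: rank ker ∂_1 − rank ∂_2 = (30 − 9) − 20 = 1, and ∂_2 has invariant factor 2 > 1, so H_1 ≅ Z ⊕ Z/2.
  H_2: rank ker ∂_2 − rank ∂_3 = (20 − 20) − 0 = 0, and there is no ∂_3, so H_2 ≅ 0.

H_0 ≅ Z,  H_1 ≅ Z ⊕ Z/2,  H_2 = 0.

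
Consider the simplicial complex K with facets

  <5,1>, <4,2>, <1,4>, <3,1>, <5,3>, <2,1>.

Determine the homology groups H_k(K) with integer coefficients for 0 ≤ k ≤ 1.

H_0 = Z,  H_1 = Z^2.

Take the total order 1 < 2 < 3 < 4 < 5 on the vertex set. Then K (dimension 1) consists of the simplices:

  0-simplices (5): [1], [2], [3], [4], [5]
  1-simplices (6): [1,2], [1,3], [1,4], [1,5], [2,4], [3,5]

giving chain groups C_0 ≅ Z^5, C_1 ≅ Z^6.

∂_1: C_1 → C_0 sends each edge [p,q] (with p < q) to q − p.
The 5×6 boundary matrix has rank 4 and Smith normal form diag(1,1,1,1).

From H_k ≅ ker(∂_k) / im(∂_{k+1}) we obtain:

  H_0: rank C_0 − rank ∂_1 = 5 − 4 = 1, and the invariant factors of ∂_1 are all 1, so H_0 ≅ Z.
  H_1: rank ker ∂_1 − rank ∂_2 = (6 − 4) − 0 = 2, and there is no ∂_2, so H_1 ≅ Z^2.

As a check, the Euler characteristic is 5 − 6 = -1, which agrees with 1 − 2 = -1.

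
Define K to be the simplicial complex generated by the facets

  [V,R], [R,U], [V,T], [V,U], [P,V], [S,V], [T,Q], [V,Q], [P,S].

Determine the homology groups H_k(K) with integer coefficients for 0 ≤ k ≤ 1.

We work with the vertex ordering P < Q < R < S < T < U < V. The simplices of K, each written with vertices in increasing order, are:

  0-simplices (7): P, Q, R, S, T, U, V
  1-simplices (9): PS, PV, QT, QV, RU, RV, SV, TV, UV

Hence C_0 ≅ Z^7, C_1 ≅ Z^9.

The boundary map ∂_1: C_1 → C_0 sends each edge [p,q] (with p < q) to q − p. For instance
  ∂PS = S − P.
As a 7×9 matrix over Z this has rank 6, with invariant factors (1,1,1,1,1,1).

Computing H_k = (kernel of ∂_k) / (image of ∂_{k+1}):

  H_0: rank C_0 − rank ∂_1 = 7 − 6 = 1, and the invariant factors of ∂_1 are all 1, so H_0 = Z.
  H_1: rank ker ∂_1 − rank ∂_2 = (9 − 6) − 0 = 3, and there is no ∂_2, so H_1 = Z^3.

As a check, the Euler characteristic is 7 − 9 = -2, which agrees with 1 − 3 = -2.
(K is a triangulation of a wedge of 3 circles.)

H_0 ≅ Z,  H_1 ≅ Z^3.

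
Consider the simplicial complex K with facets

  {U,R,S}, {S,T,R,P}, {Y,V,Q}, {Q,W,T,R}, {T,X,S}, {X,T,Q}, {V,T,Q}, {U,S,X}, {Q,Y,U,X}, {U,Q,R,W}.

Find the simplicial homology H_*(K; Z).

H_0 = Z,  H_1 = 0,  H_2 = Z,  H_3 = 0.

K has 10 vertices, 25 edges, 21 triangles, 4 3-simplices.
rank ∂_0 = 0, rank ∂_1 = 9 ⇒ b_0 = 10 − 0 − 9 = 1; all invariant factors of ∂_1 are 1 so no torsion. So H_0 = Z.
rank ∂_1 = 9, rank ∂_2 = 16 ⇒ b_1 = 25 − 9 − 16 = 0; all invariant factors of ∂_2 are 1 so no torsion. So H_1 = 0.
rank ∂_2 = 16, rank ∂_3 = 4 ⇒ b_2 = 21 − 16 − 4 = 1; all invariant factors of ∂_3 are 1 so no torsion. So H_2 = Z.
rank ∂_3 = 4, rank ∂_4 = 0 ⇒ b_3 = 4 − 4 − 0 = 0. So H_3 = 0.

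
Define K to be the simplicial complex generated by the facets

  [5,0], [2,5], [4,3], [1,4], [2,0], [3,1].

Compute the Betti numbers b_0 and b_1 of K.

Fix the vertex order 0 < 1 < 2 < 3 < 4 < 5 and write every simplex with vertices in increasing order. Then dim K = 1 and the simplices of K are:

  0-simplices (6): [0], [1], [2], [3], [4], [5]
  1-simplices (6): [0,2], [0,5], [1,3], [1,4], [2,5], [3,4]

giving chain groups C_0 ≅ Z^6, C_1 ≅ Z^6.

Boundary ∂_1: C_1 → C_0 is given by ∂[p,q] = [q] − [p]. For instance
  ∂[3,4] = [4] − [3].
As a 6×6 matrix over Z this has rank 4, with invariant factors (1,1,1,1).

Reading off H_k = ker ∂_k / im ∂_{k+1}:

  H_0: rank C_0 − rank ∂_1 = 6 − 4 = 2, and the invariant factors of ∂_1 are all 1, so H_0 = Z^2.
  H_1: rank ker ∂_1 − rank ∂_2 = (6 − 4) − 0 = 2, and there is no ∂_2, so H_1 = Z^2.

As a check, the Euler characteristic is 6 − 6 = 0, which agrees with 2 − 2 = 0.
(K is a triangulation of the disjoint union of the circle S^1 and the circle S^1.)

Hence the Betti numbers are b_0 = 2, b_1 = 2.

b_0 = 2, b_1 = 2.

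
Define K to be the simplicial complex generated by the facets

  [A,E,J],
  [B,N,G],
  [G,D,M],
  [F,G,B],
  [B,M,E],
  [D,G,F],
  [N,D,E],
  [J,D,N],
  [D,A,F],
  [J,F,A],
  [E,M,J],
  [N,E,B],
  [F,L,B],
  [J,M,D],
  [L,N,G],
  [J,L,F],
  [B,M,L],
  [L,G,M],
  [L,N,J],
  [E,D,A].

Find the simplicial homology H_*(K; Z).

We work with the vertex ordering A < B < D < E < F < G < J < L < M < N. The simplices of K, each written with vertices in increasing order, are:

  0-simplices (10): A, B, D, E, F, G, J, L, M, N
  1-simplices (30): AD, AE, AF, AJ, BE, BF, BG, BL, BM, BN, DE, DF, DG, DJ, DM, DN, EJ, EM, EN, FG, FJ, FL, GL, GM, GN, JL, JM, JN, LM, LN
  2-simplices (20): ADE, ADF, AEJ, AFJ, BEM, BEN, BFG, BFL, BGN, BLM, DEN, DFG, DGM, DJM, DJN, EJM, FJL, GLM, GLN, JLN

giving chain groups C_0 ≅ Z^10, C_1 ≅ Z^30, C_2 ≅ Z^20.

∂_1: C_1 → C_0 sends each edge [p,q] (with p < q) to q − p. For instance
  ∂BE = E − B.
The resulting 10×30 matrix has rank 9, and its Smith normal form has invariant factors (1,1,1,1,1,1,1,1,1).

∂_2: C_2 → C_1 acts by ∂[p,q,r] = [q,r] − [p,r] + [p,q]. For instance
  ∂AEJ = EJ − AJ + AE,
  ∂FJL = JL − FL + FJ.
The resulting 30×20 matrix has rank 20, and its Smith normal form has invariant factors (1,1,1,1,1,1,1,1,1,1,1,1,1,1,1,1,1,1,1,2).

Now H_k = ker ∂_k / im ∂_{k+1}, so:

  H_0: rank C_0 − rank ∂_1 = 10 − 9 = 1, and the invariant factors of ∂_1 are all 1, so H_0 ≅ Z.
  H_1: rank ker ∂_1 − rank ∂_2 = (30 − 9) − 20 = 1, and ∂_2 has invariant factor 2 > 1, so H_1 ≅ Z ⊕ Z_2.
  H_2: rank ker ∂_2 − rank ∂_3 = (20 − 20) − 0 = 0, and there is no ∂_3, so H_2 ≅ 0.

As a check, the Euler characteristic is 10 − 30 + 20 = 0, which agrees with 1 − 1 + 0 = 0.
(K is a triangulation of the Klein bottle.)

H_0 ≅ Z,  H_1 ≅ Z ⊕ Z_2,  H_2 = 0.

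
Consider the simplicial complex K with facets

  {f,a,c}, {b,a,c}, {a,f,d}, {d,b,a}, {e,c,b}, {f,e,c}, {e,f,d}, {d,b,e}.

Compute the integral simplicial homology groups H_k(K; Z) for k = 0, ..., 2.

H_0 = Z,  H_1 = 0,  H_2 = Z.

Order the vertices as a < b < c < d < e < f. Listing each simplex with vertices in this order, K has dimension 2 with simplices:

  0-simplices (6): a, b, c, d, e, f
  1-simplices (12): ab, ac, ad, af, bc, bd, be, ce, cf, de, df, ef
  2-simplices (8): abc, abd, acf, adf, bce, bde, cef, def

Hence C_0 ≅ Z^6, C_1 ≅ Z^12, C_2 ≅ Z^8.

Boundary ∂_1: C_1 → C_0 maps an edge to its endpoints' difference, ∂[p,q] = q − p.
The resulting 6×12 matrix has rank 5, and its Smith normal form has invariant factors (1,1,1,1,1).

The boundary map ∂_2: C_2 → C_1 maps a triangle to the signed sum of its edges. For instance
  ∂acf = cf − af + ac,
  ∂cef = ef − cf + ce.
As a 12×8 matrix over Z this has rank 7, with invariant factors (1,1,1,1,1,1,1).

Now H_k = ker ∂_k / im ∂_{k+1}, so:

  H_0: rank C_0 − rank ∂_1 = 6 − 5 = 1, and the invariant factors of ∂_1 are all 1, so H_0 = Z.
  H_1: rank ker ∂_1 − rank ∂_2 = (12 − 5) − 7 = 0, and the invariant factors of ∂_2 are all 1, so H_1 = 0.
  H_2: rank ker ∂_2 − rank ∂_3 = (8 − 7) − 0 = 1, and there is no ∂_3, so H_2 = Z.

As a check, the Euler characteristic is 6 − 12 + 8 = 2, which agrees with 1 − 0 + 1 = 2.
(K is a triangulation of the 2-sphere S^2.)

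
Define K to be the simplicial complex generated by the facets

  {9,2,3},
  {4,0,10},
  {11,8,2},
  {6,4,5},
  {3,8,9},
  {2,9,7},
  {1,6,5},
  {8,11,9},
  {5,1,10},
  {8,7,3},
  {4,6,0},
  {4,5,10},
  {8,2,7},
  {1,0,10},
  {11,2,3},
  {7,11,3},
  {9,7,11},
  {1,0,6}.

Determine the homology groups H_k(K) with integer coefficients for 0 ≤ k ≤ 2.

K has 12 vertices, 27 edges, 18 triangles.
rank ∂_0 = 0, rank ∂_1 = 10 ⇒ b_0 = 12 − 0 − 10 = 2; all invariant factors of ∂_1 are 1 so no torsion. So H_0 ≅ Z^2.
rank ∂_1 = 10, rank ∂_2 = 17 ⇒ b_1 = 27 − 10 − 17 = 0; ∂_2 has invariant factor(s) [2] giving torsion. So H_1 ≅ Z_2.
rank ∂_2 = 17, rank ∂_3 = 0 ⇒ b_2 = 18 − 17 − 0 = 1. So H_2 ≅ Z.

H_0 = Z^2,  H_1 = Z_2,  H_2 = Z.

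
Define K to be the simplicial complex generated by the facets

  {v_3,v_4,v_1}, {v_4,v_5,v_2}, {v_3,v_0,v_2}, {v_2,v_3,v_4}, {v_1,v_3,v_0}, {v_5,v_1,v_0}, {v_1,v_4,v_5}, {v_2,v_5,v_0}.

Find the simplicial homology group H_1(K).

H_1 = 0.

We work with the vertex ordering v_0 < v_1 < v_2 < v_3 < v_4 < v_5. The simplices of K, each written with vertices in increasing order, are:

  0-simplices (6): [v_0], [v_1], [v_2], [v_3], [v_4], [v_5]
  1-simplices (12): [v_0,v_1], [v_0,v_2], [v_0,v_3], [v_0,v_5], [v_1,v_3], [v_1,v_4], [v_1,v_5], [v_2,v_3], [v_2,v_4], [v_2,v_5], [v_3,v_4], [v_4,v_5]
  2-simplices (8): [v_0,v_1,v_3], [v_0,v_1,v_5], [v_0,v_2,v_3], [v_0,v_2,v_5], [v_1,v_3,v_4], [v_1,v_4,v_5], [v_2,v_3,v_4], [v_2,v_4,v_5]

Hence C_0 ≅ Z^6, C_1 ≅ Z^12, C_2 ≅ Z^8.

∂_1: C_1 → C_0 is given by ∂[p,q] = [q] − [p]. For instance
  ∂[v_1,v_3] = [v_3] − [v_1].
As a 6×12 matrix over Z this has rank 5, with invariant factors (1,1,1,1,1).

Boundary ∂_2: C_2 → C_1 acts by ∂[p,q,r] = [q,r] − [p,r] + [p,q]. For instance
  ∂[v_1,v_3,v_4] = [v_3,v_4] − [v_1,v_4] + [v_1,v_3],
  ∂[v_0,v_1,v_3] = [v_1,v_3] − [v_0,v_3] + [v_0,v_1].
This gives a 12×8 integer matrix of rank 7; reducing to Smith normal form yields diagonal entries (1,1,1,1,1,1,1).

Now H_k = ker ∂_k / im ∂_{k+1}, so:

  H_1: rank ker ∂_1 − rank ∂_2 = (12 − 5) − 7 = 0, and the invariant factors of ∂_2 are all 1, so H_1 ≅ 0.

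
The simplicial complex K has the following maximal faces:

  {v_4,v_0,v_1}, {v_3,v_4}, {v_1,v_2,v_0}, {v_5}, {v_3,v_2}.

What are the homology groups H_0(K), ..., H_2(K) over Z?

K has 6 vertices, 7 edges, 2 triangles.
rank ∂_0 = 0, rank ∂_1 = 4 ⇒ b_0 = 6 − 0 − 4 = 2; all invariant factors of ∂_1 are 1 so no torsion. So H_0 = Z^2.
rank ∂_1 = 4, rank ∂_2 = 2 ⇒ b_1 = 7 − 4 − 2 = 1; all invariant factors of ∂_2 are 1 so no torsion. So H_1 = Z.
rank ∂_2 = 2, rank ∂_3 = 0 ⇒ b_2 = 2 − 2 − 0 = 0. So H_2 = 0.

H_0 = Z^2,  H_1 = Z,  H_2 = 0.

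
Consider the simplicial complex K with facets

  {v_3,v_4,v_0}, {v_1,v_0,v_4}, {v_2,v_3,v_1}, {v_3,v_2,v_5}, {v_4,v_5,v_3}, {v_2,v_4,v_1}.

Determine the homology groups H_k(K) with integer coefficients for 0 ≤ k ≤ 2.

H_0 = Z,  H_1 = Z,  H_2 = 0.

We work with the vertex ordering v_0 < v_1 < v_2 < v_3 < v_4 < v_5. The simplices of K, each written with vertices in increasing order, are:

  0-simplices (6): [v_0], [v_1], [v_2], [v_3], [v_4], [v_5]
  1-simplices (12): [v_0,v_1], [v_0,v_3], [v_0,v_4], [v_1,v_2], [v_1,v_3], [v_1,v_4], [v_2,v_3], [v_2,v_4], [v_2,v_5], [v_3,v_4], [v_3,v_5], [v_4,v_5]
  2-simplices (6): [v_0,v_1,v_4], [v_0,v_3,v_4], [v_1,v_2,v_3], [v_1,v_2,v_4], [v_2,v_3,v_5], [v_3,v_4,v_5]

so the chain groups are C_0 ≅ Z^6, C_1 ≅ Z^12, C_2 ≅ Z^6.

Boundary ∂_1: C_1 → C_0 maps an edge to its endpoints' difference, ∂[p,q] = q − p. For instance
  ∂[v_3,v_5] = [v_5] − [v_3].
The resulting 6×12 matrix has rank 5, and its Smith normal form has invariant factors (1,1,1,1,1).

Boundary ∂_2: C_2 → C_1 maps a triangle to the signed sum of its edges. For instance
  ∂[v_0,v_1,v_4] = [v_1,v_4] − [v_0,v_4] + [v_0,v_1],
  ∂[v_0,v_3,v_4] = [v_3,v_4] − [v_0,v_4] + [v_0,v_3].
The 12×6 boundary matrix has rank 6 and Smith normal form diag(1,1,1,1,1,1).

Now H_k = ker ∂_k / im ∂_{k+1}, so:

  H_0: rank C_0 − rank ∂_1 = 6 − 5 = 1, and the invariant factors of ∂_1 are all 1, so H_0 = Z.
  H_1: rank ker ∂_1 − rank ∂_2 = (12 − 5) − 6 = 1, and the invariant factors of ∂_2 are all 1, so H_1 = Z.
  H_2: rank ker ∂_2 − rank ∂_3 = (6 − 6) − 0 = 0, and there is no ∂_3, so H_2 = 0.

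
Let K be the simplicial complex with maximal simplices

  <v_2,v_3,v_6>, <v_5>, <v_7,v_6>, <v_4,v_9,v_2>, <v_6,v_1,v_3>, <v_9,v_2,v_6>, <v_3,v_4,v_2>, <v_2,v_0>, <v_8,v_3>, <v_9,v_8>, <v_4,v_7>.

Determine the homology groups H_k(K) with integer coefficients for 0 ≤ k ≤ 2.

Order the vertices as v_0 < v_1 < v_2 < v_3 < v_4 < v_5 < v_6 < v_7 < v_8 < v_9. Listing each simplex with vertices in this order, K has dimension 2 with simplices:

  0-simplices (10): [v_0], [v_1], [v_2], [v_3], [v_4], [v_5], [v_6], [v_7], [v_8], [v_9]
  1-simplices (15): (15 of them)
  2-simplices (5): [v_1,v_3,v_6], [v_2,v_3,v_4], [v_2,v_3,v_6], [v_2,v_4,v_9], [v_2,v_6,v_9]

Hence C_0 ≅ Z^10, C_1 ≅ Z^15, C_2 ≅ Z^5.

The boundary map ∂_1: C_1 → C_0 maps an edge to its endpoints' difference, ∂[p,q] = q − p.
The resulting 10×15 matrix has rank 8, and its Smith normal form has invariant factors (1,1,1,1,1,1,1,1).

The boundary map ∂_2: C_2 → C_1 maps a triangle to the signed sum of its edges. For instance
  ∂[v_2,v_3,v_4] = [v_3,v_4] − [v_2,v_4] + [v_2,v_3],
  ∂[v_2,v_3,v_6] = [v_3,v_6] − [v_2,v_6] + [v_2,v_3].
As a 15×5 matrix over Z this has rank 5, with invariant factors (1,1,1,1,1).

From H_k ≅ ker(∂_k) / im(∂_{k+1}) we obtain:

  H_0: rank C_0 − rank ∂_1 = 10 − 8 = 2, and the invariant factors of ∂_1 are all 1, so H_0 ≅ Z^2.
  H_1: rank ker ∂_1 − rank ∂_2 = (15 − 8) − 5 = 2, and the invariant factors of ∂_2 are all 1, so H_1 ≅ Z^2.
  H_2: rank ker ∂_2 − rank ∂_3 = (5 − 5) − 0 = 0, and there is no ∂_3, so H_2 ≅ 0.

As a check, the Euler characteristic is 10 − 15 + 5 = 0, which agrees with 2 − 2 + 0 = 0.

H_0 = Z^2,  H_1 = Z^2,  H_2 = 0.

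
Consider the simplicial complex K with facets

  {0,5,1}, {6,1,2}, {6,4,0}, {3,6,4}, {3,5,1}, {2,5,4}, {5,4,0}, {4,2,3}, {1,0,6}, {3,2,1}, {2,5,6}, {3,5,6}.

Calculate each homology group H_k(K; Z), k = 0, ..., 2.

H_0 = Z,  H_1 = Z_2,  H_2 = 0.

Take the total order 0 < 1 < 2 < 3 < 4 < 5 < 6 on the vertex set. Then K (dimension 2) consists of the simplices:

  0-simplices (7): [0], [1], [2], [3], [4], [5], [6]
  1-simplices (18): [0,1], [0,4], [0,5], [0,6], [1,2], [1,3], [1,5], [1,6], [2,3], [2,4], [2,5], [2,6], [3,4], [3,5], [3,6], [4,5], [4,6], [5,6]
  2-simplices (12): [0,1,5], [0,1,6], [0,4,5], [0,4,6], [1,2,3], [1,2,6], [1,3,5], [2,3,4], [2,4,5], [2,5,6], [3,4,6], [3,5,6]

giving chain groups C_0 ≅ Z^7, C_1 ≅ Z^18, C_2 ≅ Z^12.

∂_1: C_1 → C_0 is given by ∂[p,q] = [q] − [p]. For instance
  ∂[1,5] = [5] − [1].
The 7×18 boundary matrix has rank 6 and Smith normal form diag(1,1,1,1,1,1).

∂_2: C_2 → C_1 sends each 2-simplex [p,q,r] to [q,r] − [p,r] + [p,q]. For instance
  ∂[0,1,6] = [1,6] − [0,6] + [0,1],
  ∂[1,2,6] = [2,6] − [1,6] + [1,2].
As a 18×12 matrix over Z this has rank 12, with invariant factors (1,1,1,1,1,1,1,1,1,1,1,2).

Reading off H_k = ker ∂_k / im ∂_{k+1}:

  H_0: rank C_0 − rank ∂_1 = 7 − 6 = 1, and the invariant factors of ∂_1 are all 1, so H_0 ≅ Z.
  H_1: rank ker ∂_1 − rank ∂_2 = (18 − 6) − 12 = 0, and ∂_2 has invariant factor 2 > 1, so H_1 ≅ Z_2.
  H_2: rank ker ∂_2 − rank ∂_3 = (12 − 12) − 0 = 0, and there is no ∂_3, so H_2 ≅ 0.

As a check, the Euler characteristic is 7 − 18 + 12 = 1, which agrees with 1 − 0 + 0 = 1.
(K is a triangulation of the real projective plane RP^2.)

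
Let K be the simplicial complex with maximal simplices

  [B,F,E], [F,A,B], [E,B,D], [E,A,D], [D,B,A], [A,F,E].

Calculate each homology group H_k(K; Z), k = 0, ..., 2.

H_0 ≅ Z,  H_1 = 0,  H_2 ≅ Z.

Order the vertices as A < B < D < E < F. Listing each simplex with vertices in this order, K has dimension 2 with simplices:

  0-simplices (5): A, B, D, E, F
  1-simplices (9): AB, AD, AE, AF, BD, BE, BF, DE, EF
  2-simplices (6): ABD, ABF, ADE, AEF, BDE, BEF

so the chain groups are C_0 ≅ Z^5, C_1 ≅ Z^9, C_2 ≅ Z^6.

∂_1: C_1 → C_0 sends each edge [p,q] (with p < q) to q − p.
As a 5×9 matrix over Z this has rank 4, with invariant factors (1,1,1,1).

The boundary map ∂_2: C_2 → C_1 sends each 2-simplex [p,q,r] to [q,r] − [p,r] + [p,q]. For instance
  ∂BDE = DE − BE + BD,
  ∂ADE = DE − AE + AD.
As a 9×6 matrix over Z this has rank 5, with invariant factors (1,1,1,1,1).

Reading off H_k = ker ∂_k / im ∂_{k+1}:

  H_0: rank C_0 − rank ∂_1 = 5 − 4 = 1, and the invariant factors of ∂_1 are all 1, so H_0 ≅ Z.
  H_1: rank ker ∂_1 − rank ∂_2 = (9 − 4) − 5 = 0, and the invariant factors of ∂_2 are all 1, so H_1 ≅ 0.
  H_2: rank ker ∂_2 − rank ∂_3 = (6 − 5) − 0 = 1, and there is no ∂_3, so H_2 ≅ Z.

(K is a triangulation of the 2-sphere S^2.)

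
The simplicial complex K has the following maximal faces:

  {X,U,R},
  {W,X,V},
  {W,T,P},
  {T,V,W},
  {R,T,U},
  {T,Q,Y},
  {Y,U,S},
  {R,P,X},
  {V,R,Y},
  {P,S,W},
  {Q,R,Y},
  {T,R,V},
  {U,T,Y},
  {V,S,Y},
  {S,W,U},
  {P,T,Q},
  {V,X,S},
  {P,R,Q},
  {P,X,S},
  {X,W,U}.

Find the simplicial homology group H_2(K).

We work with the vertex ordering P < Q < R < S < T < U < V < W < X < Y. The simplices of K, each written with vertices in increasing order, are:

  0-simplices (10): P, Q, R, S, T, U, V, W, X, Y
  1-simplices (30): PQ, PR, PS, PT, PW, PX, QR, QT, QY, RT, RU, RV, RX, RY, SU, SV, SW, SX, SY, TU, TV, TW, TY, UW, UX, UY, VW, VX, VY, WX
  2-simplices (20): PQR, PQT, PRX, PSW, PSX, PTW, QRY, QTY, RTU, RTV, RUX, RVY, SUW, SUY, SVX, SVY, TUY, TVW, UWX, VWX

so the chain groups are C_0 ≅ Z^10, C_1 ≅ Z^30, C_2 ≅ Z^20.

∂_1: C_1 → C_0 maps an edge to its endpoints' difference, ∂[p,q] = q − p. For instance
  ∂UY = Y − U.
The 10×30 boundary matrix has rank 9 and Smith normal form diag(1,1,1,1,1,1,1,1,1).

Boundary ∂_2: C_2 → C_1 sends each 2-simplex [p,q,r] to [q,r] − [p,r] + [p,q]. For instance
  ∂SUW = UW − SW + SU,
  ∂SUY = UY − SY + SU.
The 30×20 boundary matrix has rank 20 and Smith normal form diag(1,1,1,1,1,1,1,1,1,1,1,1,1,1,1,1,1,1,1,2).

Now H_k = ker ∂_k / im ∂_{k+1}, so:

  H_2: rank ker ∂_2 − rank ∂_3 = (20 − 20) − 0 = 0, and there is no ∂_3, so H_2 = 0.

(K is a triangulation of the Klein bottle.)

H_2 = 0.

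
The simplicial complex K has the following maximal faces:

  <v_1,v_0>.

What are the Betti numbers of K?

We work with the vertex ordering v_0 < v_1. The simplices of K, each written with vertices in increasing order, are:

  0-simplices (2): [v_0], [v_1]
  1-simplices (1): [v_0,v_1]

Hence C_0 ≅ Z^2, C_1 ≅ Z^1.

Boundary ∂_1: C_1 → C_0 is given by ∂[p,q] = [q] − [p]. For instance
  ∂[v_0,v_1] = [v_1] − [v_0].
The 2×1 boundary matrix has rank 1 and Smith normal form diag(1).

From H_k ≅ ker(∂_k) / im(∂_{k+1}) we obtain:

  H_0: rank C_0 − rank ∂_1 = 2 − 1 = 1, and the invariant factors of ∂_1 are all 1, so H_0 = Z.
  H_1: rank ker ∂_1 − rank ∂_2 = (1 − 1) − 0 = 0, and there is no ∂_2, so H_1 = 0.

As a check, the Euler characteristic is 2 − 1 = 1, which agrees with 1 − 0 = 1.

Hence the Betti numbers are b_0 = 1, b_1 = 0.

b_0 = 1, b_1 = 0.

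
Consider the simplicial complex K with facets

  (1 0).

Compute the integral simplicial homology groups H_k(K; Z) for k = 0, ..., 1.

H_0 ≅ Z,  H_1 = 0.

Fix the vertex order 0 < 1 and write every simplex with vertices in increasing order. Then dim K = 1 and the simplices of K are:

  0-simplices (2): [0], [1]
  1-simplices (1): [0,1]

so the chain groups are C_0 ≅ Z^2, C_1 ≅ Z^1.

∂_1: C_1 → C_0 maps an edge to its endpoints' difference, ∂[p,q] = q − p.
This gives a 2×1 integer matrix of rank 1; reducing to Smith normal form yields diagonal entries (1).

Now H_k = ker ∂_k / im ∂_{k+1}, so:

  H_0: rank C_0 − rank ∂_1 = 2 − 1 = 1, and the invariant factors of ∂_1 are all 1, so H_0 = Z.
  H_1: rank ker ∂_1 − rank ∂_2 = (1 − 1) − 0 = 0, and there is no ∂_2, so H_1 = 0.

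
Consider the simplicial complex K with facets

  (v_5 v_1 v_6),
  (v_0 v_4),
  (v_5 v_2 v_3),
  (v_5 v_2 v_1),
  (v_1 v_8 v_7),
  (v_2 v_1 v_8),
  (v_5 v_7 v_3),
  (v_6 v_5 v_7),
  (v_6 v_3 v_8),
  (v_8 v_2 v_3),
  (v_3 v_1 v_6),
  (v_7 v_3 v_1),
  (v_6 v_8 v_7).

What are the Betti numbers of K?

b_0 = 2, b_1 = 0, b_2 = 0.

We work with the vertex ordering v_0 < v_1 < v_2 < v_3 < v_4 < v_5 < v_6 < v_7 < v_8. The simplices of K, each written with vertices in increasing order, are:

  0-simplices (9): [v_0], [v_1], [v_2], [v_3], [v_4], [v_5], [v_6], [v_7], [v_8]
  1-simplices (19): (19 of them)
  2-simplices (12): (12 of them)

so the chain groups are C_0 ≅ Z^9, C_1 ≅ Z^19, C_2 ≅ Z^12.

The boundary map ∂_1: C_1 → C_0 sends each edge [p,q] (with p < q) to q − p. For instance
  ∂[v_7,v_8] = [v_8] − [v_7].
As a 9×19 matrix over Z this has rank 7, with invariant factors (1,1,1,1,1,1,1).

The boundary map ∂_2: C_2 → C_1 acts by ∂[p,q,r] = [q,r] − [p,r] + [p,q]. For instance
  ∂[v_5,v_6,v_7] = [v_6,v_7] − [v_5,v_7] + [v_5,v_6],
  ∂[v_1,v_5,v_6] = [v_5,v_6] − [v_1,v_6] + [v_1,v_5].
This gives a 19×12 integer matrix of rank 12; reducing to Smith normal form yields diagonal entries (1,1,1,1,1,1,1,1,1,1,1,2).

From H_k ≅ ker(∂_k) / im(∂_{k+1}) we obtain:

  H_0: rank C_0 − rank ∂_1 = 9 − 7 = 2, and the invariant factors of ∂_1 are all 1, so H_0 = Z^2.
  H_1: rank ker ∂_1 − rank ∂_2 = (19 − 7) − 12 = 0, and ∂_2 has invariant factor 2 > 1, so H_1 = Z/2Z.
  H_2: rank ker ∂_2 − rank ∂_3 = (12 − 12) − 0 = 0, and there is no ∂_3, so H_2 = 0.

Hence the Betti numbers are b_0 = 2, b_1 = 0, b_2 = 0.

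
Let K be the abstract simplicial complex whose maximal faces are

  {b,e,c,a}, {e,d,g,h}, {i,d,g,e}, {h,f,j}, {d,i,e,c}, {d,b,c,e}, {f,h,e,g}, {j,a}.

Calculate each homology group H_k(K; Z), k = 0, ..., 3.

H_0 ≅ Z,  H_1 ≅ Z,  H_2 = 0,  H_3 = 0.

Order the vertices as a < b < c < d < e < f < g < h < i < j. Listing each simplex with vertices in this order, K has dimension 3 with simplices:

  0-simplices (10): a, b, c, d, e, f, g, h, i, j
  1-simplices (24): ab, ac, ae, aj, bc, bd, be, cd, ce, ci, de, dg, dh, di, ef, eg, eh, ei, fg, fh, fj, gh, gi, hj
  2-simplices (20): abc, abe, ace, bcd, bce, bde, cde, cdi, cei, deg, deh, dei, dgh, dgi, efg, efh, egh, egi, fgh, fhj
  3-simplices (6): abce, bcde, cdei, degh, degi, efgh

so the chain groups are C_0 ≅ Z^10, C_1 ≅ Z^24, C_2 ≅ Z^20, C_3 ≅ Z^6.

The boundary map ∂_1: C_1 → C_0 sends each edge [p,q] (with p < q) to q − p. For instance
  ∂cd = d − c.
As a 10×24 matrix over Z this has rank 9, with invariant factors (1,1,1,1,1,1,1,1,1).

The boundary map ∂_2: C_2 → C_1 maps a triangle to the signed sum of its edges. For instance
  ∂abc = bc − ac + ab,
  ∂cde = de − ce + cd.
As a 24×20 matrix over Z this has rank 14, with invariant factors (1,1,1,1,1,1,1,1,1,1,1,1,1,1).

∂_3: C_3 → C_2 sends each 3-simplex σ to the alternating sum Σ_i (−1)^i (σ with its i-th vertex removed). For instance
  ∂cdei = dei − cei + cdi − cde,
  ∂abce = bce − ace + abe − abc.
This gives a 20×6 integer matrix of rank 6; reducing to Smith normal form yields diagonal entries (1,1,1,1,1,1).

Computing H_k = (kernel of ∂_k) / (image of ∂_{k+1}):

  H_0: rank C_0 − rank ∂_1 = 10 − 9 = 1, and the invariant factors of ∂_1 are all 1, so H_0 ≅ Z.
  H_1: rank ker ∂_1 − rank ∂_2 = (24 − 9) − 14 = 1, and the invariant factors of ∂_2 are all 1, so H_1 ≅ Z.
  H_2: rank ker ∂_2 − rank ∂_3 = (20 − 14) − 6 = 0, and the invariant factors of ∂_3 are all 1, so H_2 ≅ 0.
  H_3: rank ker ∂_3 − rank ∂_4 = (6 − 6) − 0 = 0, and there is no ∂_4, so H_3 ≅ 0.

As a check, the Euler characteristic is 10 − 24 + 20 − 6 = 0, which agrees with 1 − 1 + 0 − 0 = 0.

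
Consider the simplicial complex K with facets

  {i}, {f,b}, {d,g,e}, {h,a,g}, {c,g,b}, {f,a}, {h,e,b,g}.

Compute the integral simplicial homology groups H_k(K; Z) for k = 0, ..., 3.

H_0 ≅ Z^2,  H_1 ≅ Z,  H_2 = 0,  H_3 = 0.

We work with the vertex ordering a < b < c < d < e < f < g < h < i. The simplices of K, each written with vertices in increasing order, are:

  0-simplices (9): a, b, c, d, e, f, g, h, i
  1-simplices (14): af, ag, ah, bc, be, bf, bg, bh, cg, de, dg, eg, eh, gh
  2-simplices (7): agh, bcg, beg, beh, bgh, deg, egh
  3-simplices (1): begh

giving chain groups C_0 ≅ Z^9, C_1 ≅ Z^14, C_2 ≅ Z^7, C_3 ≅ Z^1.

Boundary ∂_1: C_1 → C_0 sends each edge [p,q] (with p < q) to q − p. For instance
  ∂dg = g − d.
The resulting 9×14 matrix has rank 7, and its Smith normal form has invariant factors (1,1,1,1,1,1,1).

The boundary map ∂_2: C_2 → C_1 sends each 2-simplex [p,q,r] to [q,r] − [p,r] + [p,q]. For instance
  ∂beh = eh − bh + be,
  ∂deg = eg − dg + de.
This gives a 14×7 integer matrix of rank 6; reducing to Smith normal form yields diagonal entries (1,1,1,1,1,1).

∂_3: C_3 → C_2 sends each 3-simplex σ to the alternating sum Σ_i (−1)^i (σ with its i-th vertex removed). For instance
  ∂begh = egh − bgh + beh − beg.
The resulting 7×1 matrix has rank 1, and its Smith normal form has invariant factors (1).

Reading off H_k = ker ∂_k / im ∂_{k+1}:

  H_0: rank C_0 − rank ∂_1 = 9 − 7 = 2, and the invariant factors of ∂_1 are all 1, so H_0 ≅ Z^2.
  H_1: rank ker ∂_1 − rank ∂_2 = (14 − 7) − 6 = 1, and the invariant factors of ∂_2 are all 1, so H_1 ≅ Z.
  H_2: rank ker ∂_2 − rank ∂_3 = (7 − 6) − 1 = 0, and the invariant factors of ∂_3 are all 1, so H_2 ≅ 0.
  H_3: rank ker ∂_3 − rank ∂_4 = (1 − 1) − 0 = 0, and there is no ∂_4, so H_3 ≅ 0.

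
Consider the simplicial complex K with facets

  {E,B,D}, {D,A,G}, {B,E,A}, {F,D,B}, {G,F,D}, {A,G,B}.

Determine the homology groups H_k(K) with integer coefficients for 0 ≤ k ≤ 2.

H_0 ≅ Z,  H_1 ≅ Z,  H_2 = 0.

Take the total order A < B < D < E < F < G on the vertex set. Then K (dimension 2) consists of the simplices:

  0-simplices (6): A, B, D, E, F, G
  1-simplices (12): AB, AD, AE, AG, BD, BE, BF, BG, DE, DF, DG, FG
  2-simplices (6): ABE, ABG, ADG, BDE, BDF, DFG

Hence C_0 ≅ Z^6, C_1 ≅ Z^12, C_2 ≅ Z^6.

∂_1: C_1 → C_0 maps an edge to its endpoints' difference, ∂[p,q] = q − p. For instance
  ∂AD = D − A.
As a 6×12 matrix over Z this has rank 5, with invariant factors (1,1,1,1,1).

Boundary ∂_2: C_2 → C_1 maps a triangle to the signed sum of its edges. For instance
  ∂BDE = DE − BE + BD,
  ∂BDF = DF − BF + BD.
The 12×6 boundary matrix has rank 6 and Smith normal form diag(1,1,1,1,1,1).

Reading off H_k = ker ∂_k / im ∂_{k+1}:

  H_0: rank C_0 − rank ∂_1 = 6 − 5 = 1, and the invariant factors of ∂_1 are all 1, so H_0 ≅ Z.
  H_1: rank ker ∂_1 − rank ∂_2 = (12 − 5) − 6 = 1, and the invariant factors of ∂_2 are all 1, so H_1 ≅ Z.
  H_2: rank ker ∂_2 − rank ∂_3 = (6 − 6) − 0 = 0, and there is no ∂_3, so H_2 ≅ 0.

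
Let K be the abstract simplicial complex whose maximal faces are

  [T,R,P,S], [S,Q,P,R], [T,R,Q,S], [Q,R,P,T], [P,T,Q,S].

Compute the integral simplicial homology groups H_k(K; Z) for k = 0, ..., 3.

We work with the vertex ordering P < Q < R < S < T. The simplices of K, each written with vertices in increasing order, are:

  0-simplices (5): P, Q, R, S, T
  1-simplices (10): PQ, PR, PS, PT, QR, QS, QT, RS, RT, ST
  2-simplices (10): PQR, PQS, PQT, PRS, PRT, PST, QRS, QRT, QST, RST
  3-simplices (5): PQRS, PQRT, PQST, PRST, QRST

giving chain groups C_0 ≅ Z^5, C_1 ≅ Z^10, C_2 ≅ Z^10, C_3 ≅ Z^5.

∂_1: C_1 → C_0 sends each edge [p,q] (with p < q) to q − p.
The resulting 5×10 matrix has rank 4, and its Smith normal form has invariant factors (1,1,1,1).

∂_2: C_2 → C_1 sends each 2-simplex [p,q,r] to [q,r] − [p,r] + [p,q]. For instance
  ∂PRT = RT − PT + PR,
  ∂RST = ST − RT + RS.
The 10×10 boundary matrix has rank 6 and Smith normal form diag(1,1,1,1,1,1).

Boundary ∂_3: C_3 → C_2 sends each 3-simplex σ to the alternating sum Σ_i (−1)^i (σ with its i-th vertex removed). For instance
  ∂PQST = QST − PST + PQT − PQS,
  ∂PQRS = QRS − PRS + PQS − PQR.
The 10×5 boundary matrix has rank 4 and Smith normal form diag(1,1,1,1).

Reading off H_k = ker ∂_k / im ∂_{k+1}:

  H_0: rank C_0 − rank ∂_1 = 5 − 4 = 1, and the invariant factors of ∂_1 are all 1, so H_0 = Z.
  H_1: rank ker ∂_1 − rank ∂_2 = (10 − 4) − 6 = 0, and the invariant factors of ∂_2 are all 1, so H_1 = 0.
  H_2: rank ker ∂_2 − rank ∂_3 = (10 − 6) − 4 = 0, and the invariant factors of ∂_3 are all 1, so H_2 = 0.
  H_3: rank ker ∂_3 − rank ∂_4 = (5 − 4) − 0 = 1, and there is no ∂_4, so H_3 = Z.

As a check, the Euler characteristic is 5 − 10 + 10 − 5 = 0, which agrees with 1 − 0 + 0 − 1 = 0.
(K is a triangulation of the 3-sphere S^3.)

H_0 ≅ Z,  H_1 = 0,  H_2 = 0,  H_3 ≅ Z.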